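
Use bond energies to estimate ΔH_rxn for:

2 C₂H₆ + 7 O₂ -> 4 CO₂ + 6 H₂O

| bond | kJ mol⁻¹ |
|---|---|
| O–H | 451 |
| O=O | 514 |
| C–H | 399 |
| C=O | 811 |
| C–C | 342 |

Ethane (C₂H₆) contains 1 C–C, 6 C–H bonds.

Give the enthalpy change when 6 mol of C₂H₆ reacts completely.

ΔH = −8490 kJ

Bonds broken (reactants):
  C–C: 2 × 342 = 684
  C–H: 12 × 399 = 4788
  O=O: 7 × 514 = 3598
  Σ(broken) = 9070 kJ
Bonds formed (products):
  C=O: 8 × 811 = 6488
  O–H: 12 × 451 = 5412
  Σ(formed) = 11900 kJ
ΔH = Σ(broken) − Σ(formed) = 9070 − 11900 = −2830 kJ
For 3× the reaction as written: 3 × (−2830) = −8490 kJ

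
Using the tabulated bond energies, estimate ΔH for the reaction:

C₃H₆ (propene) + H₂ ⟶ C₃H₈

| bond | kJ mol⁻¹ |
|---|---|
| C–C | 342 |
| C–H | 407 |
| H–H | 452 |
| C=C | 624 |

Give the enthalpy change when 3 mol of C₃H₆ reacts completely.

Bonds broken (reactants):
  C–C: 1 × 342 = 342
  C–H: 6 × 407 = 2442
  C=C: 1 × 624 = 624
  H–H: 1 × 452 = 452
  Σ(broken) = 3860 kJ
Bonds formed (products):
  C–C: 2 × 342 = 684
  C–H: 8 × 407 = 3256
  Σ(formed) = 3940 kJ
ΔH = Σ(broken) − Σ(formed) = 3860 − 3940 = −80 kJ
For 3× the reaction as written: 3 × (−80) = −240 kJ

ΔH = −240 kJ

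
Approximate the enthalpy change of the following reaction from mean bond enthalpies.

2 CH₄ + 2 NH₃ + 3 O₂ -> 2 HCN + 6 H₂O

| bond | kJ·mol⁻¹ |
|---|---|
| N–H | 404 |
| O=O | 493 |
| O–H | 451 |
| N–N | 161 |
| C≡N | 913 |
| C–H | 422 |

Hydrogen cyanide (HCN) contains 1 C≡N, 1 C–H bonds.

ΔH ≈ −803 kJ

Bonds broken (reactants):
  C–H: 8 × 422 = 3376
  N–H: 6 × 404 = 2424
  O=O: 3 × 493 = 1479
  Σ(broken) = 7279 kJ
Bonds formed (products):
  C≡N: 2 × 913 = 1826
  C–H: 2 × 422 = 844
  O–H: 12 × 451 = 5412
  Σ(formed) = 8082 kJ
ΔH = Σ(broken) − Σ(formed) = 7279 − 8082 = −803 kJ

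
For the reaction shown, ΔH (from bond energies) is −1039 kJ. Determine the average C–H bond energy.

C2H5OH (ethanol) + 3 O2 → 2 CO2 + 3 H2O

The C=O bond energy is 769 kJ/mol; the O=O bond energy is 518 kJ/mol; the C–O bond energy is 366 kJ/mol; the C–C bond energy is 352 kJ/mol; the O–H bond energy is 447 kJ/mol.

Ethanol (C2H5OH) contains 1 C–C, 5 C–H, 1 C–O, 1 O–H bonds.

D(C–H) ≈ 400 kJ/mol

Let D be the C–H bond energy.
Σ(broken) = 1×352 + 5×D + 1×366 + 1×447 + 3×518 = 2719 + 5D
Σ(formed) = 4×769 + 6×447 = 5758
ΔH = Σ(broken) − Σ(formed) = (2719 + 5D) − (5758) = −3039 + 5D
Setting this equal to −1039 kJ gives 5D = 2000, so D = 400 kJ/mol.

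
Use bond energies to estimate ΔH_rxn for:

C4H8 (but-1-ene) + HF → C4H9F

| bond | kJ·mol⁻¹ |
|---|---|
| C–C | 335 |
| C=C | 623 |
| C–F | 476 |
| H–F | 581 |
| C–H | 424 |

Bonds broken (reactants):
  C–C: 2 × 335 = 670
  C–H: 8 × 424 = 3392
  C=C: 1 × 623 = 623
  H–F: 1 × 581 = 581
  Σ(broken) = 5266 kJ
Bonds formed (products):
  C–C: 3 × 335 = 1005
  C–F: 1 × 476 = 476
  C–H: 9 × 424 = 3816
  Σ(formed) = 5297 kJ
ΔH = Σ(broken) − Σ(formed) = 5266 − 5297 = −31 kJ

ΔH ≈ −31 kJ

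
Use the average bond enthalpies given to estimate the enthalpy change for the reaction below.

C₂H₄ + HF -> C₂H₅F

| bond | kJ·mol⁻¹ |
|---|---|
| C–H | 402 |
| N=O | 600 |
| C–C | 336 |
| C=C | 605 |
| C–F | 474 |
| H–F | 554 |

Bonds broken (reactants):
  C–H: 4 × 402 = 1608
  C=C: 1 × 605 = 605
  H–F: 1 × 554 = 554
  Σ(broken) = 2767 kJ
Bonds formed (products):
  C–C: 1 × 336 = 336
  C–F: 1 × 474 = 474
  C–H: 5 × 402 = 2010
  Σ(formed) = 2820 kJ
ΔH = Σ(broken) − Σ(formed) = 2767 − 2820 = −53 kJ

ΔH ≈ −53 kJ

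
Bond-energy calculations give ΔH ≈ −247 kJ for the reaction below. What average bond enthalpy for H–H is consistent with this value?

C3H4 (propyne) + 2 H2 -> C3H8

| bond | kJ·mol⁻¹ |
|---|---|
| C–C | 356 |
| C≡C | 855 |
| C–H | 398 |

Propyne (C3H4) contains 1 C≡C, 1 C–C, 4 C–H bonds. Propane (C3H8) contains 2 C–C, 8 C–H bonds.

Let D be the H–H bond energy.
Σ(broken) = 1×855 + 1×356 + 4×398 + 2×D = 2803 + 2D
Σ(formed) = 2×356 + 8×398 = 3896
ΔH = Σ(broken) − Σ(formed) = (2803 + 2D) − (3896) = −1093 + 2D
Setting this equal to −247 kJ gives 2D = 846, so D = 423 kJ/mol.

D(H–H) ≈ 423 kJ/mol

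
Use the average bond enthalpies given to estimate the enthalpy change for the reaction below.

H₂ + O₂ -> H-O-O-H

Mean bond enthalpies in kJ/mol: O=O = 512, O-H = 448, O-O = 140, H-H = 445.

Bonds broken (reactants):
  H-H: 1 × 445 = 445
  O=O: 1 × 512 = 512
  Σ(broken) = 957 kJ
Bonds formed (products):
  O-H: 2 × 448 = 896
  O-O: 1 × 140 = 140
  Σ(formed) = 1036 kJ
ΔH = Σ(broken) − Σ(formed) = 957 − 1036 = −79 kJ

ΔH ≈ −79 kJ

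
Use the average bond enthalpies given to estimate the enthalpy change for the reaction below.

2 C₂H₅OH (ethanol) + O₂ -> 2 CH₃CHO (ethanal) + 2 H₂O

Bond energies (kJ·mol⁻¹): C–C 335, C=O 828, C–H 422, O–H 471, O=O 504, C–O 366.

Bonds broken (reactants):
  C–C: 2 × 335 = 670
  C–H: 10 × 422 = 4220
  C–O: 2 × 366 = 732
  O–H: 2 × 471 = 942
  O=O: 1 × 504 = 504
  Σ(broken) = 7068 kJ
Bonds formed (products):
  C–C: 2 × 335 = 670
  C–H: 8 × 422 = 3376
  C=O: 2 × 828 = 1656
  O–H: 4 × 471 = 1884
  Σ(formed) = 7586 kJ
ΔH = Σ(broken) − Σ(formed) = 7068 − 7586 = −518 kJ

ΔH ≈ −518 kJ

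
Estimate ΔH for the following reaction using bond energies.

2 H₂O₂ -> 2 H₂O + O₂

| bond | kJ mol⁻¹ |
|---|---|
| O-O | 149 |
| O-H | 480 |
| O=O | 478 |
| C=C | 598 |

ΔH ≈ −180 kJ

Bonds broken (reactants):
  O-H: 4 × 480 = 1920
  O-O: 2 × 149 = 298
  Σ(broken) = 2218 kJ
Bonds formed (products):
  O-H: 4 × 480 = 1920
  O=O: 1 × 478 = 478
  Σ(formed) = 2398 kJ
ΔH = Σ(broken) − Σ(formed) = 2218 − 2398 = −180 kJ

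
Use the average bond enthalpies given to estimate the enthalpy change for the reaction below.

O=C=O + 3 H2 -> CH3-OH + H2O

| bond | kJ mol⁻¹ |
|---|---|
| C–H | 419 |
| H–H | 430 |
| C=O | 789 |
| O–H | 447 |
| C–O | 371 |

ΔH ≈ −101 kJ

Bonds broken (reactants):
  C=O: 2 × 789 = 1578
  H–H: 3 × 430 = 1290
  Σ(broken) = 2868 kJ
Bonds formed (products):
  C–H: 3 × 419 = 1257
  C–O: 1 × 371 = 371
  O–H: 3 × 447 = 1341
  Σ(formed) = 2969 kJ
ΔH = Σ(broken) − Σ(formed) = 2868 − 2969 = −101 kJ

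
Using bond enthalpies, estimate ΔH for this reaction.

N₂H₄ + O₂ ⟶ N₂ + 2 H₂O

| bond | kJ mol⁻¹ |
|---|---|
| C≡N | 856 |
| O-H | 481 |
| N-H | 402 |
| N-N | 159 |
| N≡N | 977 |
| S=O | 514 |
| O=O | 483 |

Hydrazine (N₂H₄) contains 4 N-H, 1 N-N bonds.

ΔH ≈ −651 kJ

Bonds broken (reactants):
  N-H: 4 × 402 = 1608
  N-N: 1 × 159 = 159
  O=O: 1 × 483 = 483
  Σ(broken) = 2250 kJ
Bonds formed (products):
  N≡N: 1 × 977 = 977
  O-H: 4 × 481 = 1924
  Σ(formed) = 2901 kJ
ΔH = Σ(broken) − Σ(formed) = 2250 − 2901 = −651 kJ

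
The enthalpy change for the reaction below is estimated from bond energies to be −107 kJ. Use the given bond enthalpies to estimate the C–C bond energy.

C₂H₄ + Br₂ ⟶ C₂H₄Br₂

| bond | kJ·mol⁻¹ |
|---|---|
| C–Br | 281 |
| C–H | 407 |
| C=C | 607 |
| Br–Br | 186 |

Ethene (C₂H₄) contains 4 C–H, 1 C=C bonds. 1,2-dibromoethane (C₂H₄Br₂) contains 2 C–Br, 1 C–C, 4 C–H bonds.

Let D be the C–C bond energy.
Σ(broken) = 1×186 + 4×407 + 1×607 = 2421
Σ(formed) = 2×281 + 1×D + 4×407 = 2190 + D
ΔH = Σ(broken) − Σ(formed) = (2421) − (2190 + D) = +231 − D
Setting this equal to −107 kJ gives D = 338 kJ/mol.

D(C–C) ≈ 338 kJ/mol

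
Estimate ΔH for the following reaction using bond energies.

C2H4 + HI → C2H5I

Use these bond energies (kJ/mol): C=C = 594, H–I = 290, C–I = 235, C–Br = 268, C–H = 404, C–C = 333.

Bonds broken (reactants):
  C–H: 4 × 404 = 1616
  C=C: 1 × 594 = 594
  H–I: 1 × 290 = 290
  Σ(broken) = 2500 kJ
Bonds formed (products):
  C–C: 1 × 333 = 333
  C–H: 5 × 404 = 2020
  C–I: 1 × 235 = 235
  Σ(formed) = 2588 kJ
ΔH = Σ(broken) − Σ(formed) = 2500 − 2588 = −88 kJ

ΔH ≈ −88 kJ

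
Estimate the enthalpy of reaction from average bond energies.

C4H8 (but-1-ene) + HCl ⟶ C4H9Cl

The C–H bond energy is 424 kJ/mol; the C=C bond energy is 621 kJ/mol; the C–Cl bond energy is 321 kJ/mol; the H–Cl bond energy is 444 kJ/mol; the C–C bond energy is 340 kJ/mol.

Bonds broken (reactants):
  C–C: 2 × 340 = 680
  C–H: 8 × 424 = 3392
  C=C: 1 × 621 = 621
  H–Cl: 1 × 444 = 444
  Σ(broken) = 5137 kJ
Bonds formed (products):
  C–C: 3 × 340 = 1020
  C–Cl: 1 × 321 = 321
  C–H: 9 × 424 = 3816
  Σ(formed) = 5157 kJ
ΔH = Σ(broken) − Σ(formed) = 5137 − 5157 = −20 kJ

ΔH ≈ −20 kJ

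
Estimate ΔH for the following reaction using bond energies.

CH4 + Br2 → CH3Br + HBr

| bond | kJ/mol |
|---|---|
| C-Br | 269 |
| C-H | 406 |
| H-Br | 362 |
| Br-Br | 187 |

ΔH ≈ −38 kJ

Bonds broken (reactants):
  Br-Br: 1 × 187 = 187
  C-H: 4 × 406 = 1624
  Σ(broken) = 1811 kJ
Bonds formed (products):
  C-Br: 1 × 269 = 269
  C-H: 3 × 406 = 1218
  H-Br: 1 × 362 = 362
  Σ(formed) = 1849 kJ
ΔH = Σ(broken) − Σ(formed) = 1811 − 1849 = −38 kJ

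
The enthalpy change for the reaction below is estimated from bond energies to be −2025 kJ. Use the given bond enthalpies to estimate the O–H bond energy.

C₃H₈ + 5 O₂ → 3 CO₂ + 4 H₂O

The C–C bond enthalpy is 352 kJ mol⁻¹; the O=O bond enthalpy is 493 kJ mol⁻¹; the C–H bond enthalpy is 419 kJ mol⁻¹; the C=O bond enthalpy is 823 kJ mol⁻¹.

Let D be the O–H bond energy.
Σ(broken) = 2×352 + 8×419 + 5×493 = 6521
Σ(formed) = 6×823 + 8×D = 4938 + 8D
ΔH = Σ(broken) − Σ(formed) = (6521) − (4938 + 8D) = +1583 − 8D
Setting this equal to −2025 kJ gives 8D = 3608, so D = 451 kJ/mol.

D(O–H) ≈ 451 kJ/mol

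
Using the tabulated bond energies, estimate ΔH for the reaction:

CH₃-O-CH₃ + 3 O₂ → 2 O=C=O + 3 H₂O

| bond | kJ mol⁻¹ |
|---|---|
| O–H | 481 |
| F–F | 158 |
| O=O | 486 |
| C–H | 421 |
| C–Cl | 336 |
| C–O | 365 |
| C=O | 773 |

Bonds broken (reactants):
  C–H: 6 × 421 = 2526
  C–O: 2 × 365 = 730
  O=O: 3 × 486 = 1458
  Σ(broken) = 4714 kJ
Bonds formed (products):
  C=O: 4 × 773 = 3092
  O–H: 6 × 481 = 2886
  Σ(formed) = 5978 kJ
ΔH = Σ(broken) − Σ(formed) = 4714 − 5978 = −1264 kJ

ΔH ≈ −1264 kJ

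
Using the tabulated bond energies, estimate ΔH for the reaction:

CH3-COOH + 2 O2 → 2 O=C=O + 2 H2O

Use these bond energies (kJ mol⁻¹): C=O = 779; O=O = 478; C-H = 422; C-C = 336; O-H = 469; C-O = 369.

Bonds broken (reactants):
  C-C: 1 × 336 = 336
  C-H: 3 × 422 = 1266
  C-O: 1 × 369 = 369
  C=O: 1 × 779 = 779
  O-H: 1 × 469 = 469
  O=O: 2 × 478 = 956
  Σ(broken) = 4175 kJ
Bonds formed (products):
  C=O: 4 × 779 = 3116
  O-H: 4 × 469 = 1876
  Σ(formed) = 4992 kJ
ΔH = Σ(broken) − Σ(formed) = 4175 − 4992 = −817 kJ

ΔH ≈ −817 kJ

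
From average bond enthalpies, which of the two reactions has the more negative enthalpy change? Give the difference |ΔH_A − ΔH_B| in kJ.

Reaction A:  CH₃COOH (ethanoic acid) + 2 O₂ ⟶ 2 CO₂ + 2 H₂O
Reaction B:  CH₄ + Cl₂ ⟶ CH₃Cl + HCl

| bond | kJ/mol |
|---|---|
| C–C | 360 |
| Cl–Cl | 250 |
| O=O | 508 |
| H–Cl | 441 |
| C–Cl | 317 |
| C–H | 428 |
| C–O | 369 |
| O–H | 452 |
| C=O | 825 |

Reaction A:
  Bonds broken (reactants):
    C–C: 1 × 360 = 360
    C–H: 3 × 428 = 1284
    C–O: 1 × 369 = 369
    C=O: 1 × 825 = 825
    O–H: 1 × 452 = 452
    O=O: 2 × 508 = 1016
    Σ(broken) = 4306 kJ
  Bonds formed (products):
    C=O: 4 × 825 = 3300
    O–H: 4 × 452 = 1808
    Σ(formed) = 5108 kJ
  ΔH_A = 4306 − 5108 = −802 kJ
Reaction B:
  Bonds broken (reactants):
    C–H: 4 × 428 = 1712
    Cl–Cl: 1 × 250 = 250
    Σ(broken) = 1962 kJ
  Bonds formed (products):
    C–Cl: 1 × 317 = 317
    C–H: 3 × 428 = 1284
    H–Cl: 1 × 441 = 441
    Σ(formed) = 2042 kJ
  ΔH_B = 1962 − 2042 = −80 kJ
ΔH_A − ΔH_B = −722 kJ, so reaction A has the more negative ΔH; |ΔH_A − ΔH_B| = 722 kJ.

Reaction A, by 722 kJ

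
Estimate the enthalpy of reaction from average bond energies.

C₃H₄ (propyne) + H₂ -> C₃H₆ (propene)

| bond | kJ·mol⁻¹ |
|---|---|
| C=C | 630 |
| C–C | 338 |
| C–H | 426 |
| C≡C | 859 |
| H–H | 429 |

ΔH ≈ −194 kJ

Bonds broken (reactants):
  C≡C: 1 × 859 = 859
  C–C: 1 × 338 = 338
  C–H: 4 × 426 = 1704
  H–H: 1 × 429 = 429
  Σ(broken) = 3330 kJ
Bonds formed (products):
  C–C: 1 × 338 = 338
  C–H: 6 × 426 = 2556
  C=C: 1 × 630 = 630
  Σ(formed) = 3524 kJ
ΔH = Σ(broken) − Σ(formed) = 3330 − 3524 = −194 kJ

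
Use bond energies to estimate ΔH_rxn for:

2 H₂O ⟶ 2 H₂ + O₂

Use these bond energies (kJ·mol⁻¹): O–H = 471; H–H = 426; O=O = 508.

ΔH ≈ +524 kJ

Bonds broken (reactants):
  O–H: 4 × 471 = 1884
  Σ(broken) = 1884 kJ
Bonds formed (products):
  H–H: 2 × 426 = 852
  O=O: 1 × 508 = 508
  Σ(formed) = 1360 kJ
ΔH = Σ(broken) − Σ(formed) = 1884 − 1360 = +524 kJ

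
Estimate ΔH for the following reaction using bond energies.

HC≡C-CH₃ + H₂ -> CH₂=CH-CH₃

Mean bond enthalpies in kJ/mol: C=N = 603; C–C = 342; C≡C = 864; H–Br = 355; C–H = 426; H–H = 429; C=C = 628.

Bonds broken (reactants):
  C≡C: 1 × 864 = 864
  C–C: 1 × 342 = 342
  C–H: 4 × 426 = 1704
  H–H: 1 × 429 = 429
  Σ(broken) = 3339 kJ
Bonds formed (products):
  C–C: 1 × 342 = 342
  C–H: 6 × 426 = 2556
  C=C: 1 × 628 = 628
  Σ(formed) = 3526 kJ
ΔH = Σ(broken) − Σ(formed) = 3339 − 3526 = −187 kJ

ΔH ≈ −187 kJ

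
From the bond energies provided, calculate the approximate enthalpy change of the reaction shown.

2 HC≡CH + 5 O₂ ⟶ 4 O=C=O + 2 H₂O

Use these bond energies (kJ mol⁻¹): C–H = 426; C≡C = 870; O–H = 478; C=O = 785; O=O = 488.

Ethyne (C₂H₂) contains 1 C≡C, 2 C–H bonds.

Bonds broken (reactants):
  C≡C: 2 × 870 = 1740
  C–H: 4 × 426 = 1704
  O=O: 5 × 488 = 2440
  Σ(broken) = 5884 kJ
Bonds formed (products):
  C=O: 8 × 785 = 6280
  O–H: 4 × 478 = 1912
  Σ(formed) = 8192 kJ
ΔH = Σ(broken) − Σ(formed) = 5884 − 8192 = −2308 kJ

ΔH ≈ −2308 kJ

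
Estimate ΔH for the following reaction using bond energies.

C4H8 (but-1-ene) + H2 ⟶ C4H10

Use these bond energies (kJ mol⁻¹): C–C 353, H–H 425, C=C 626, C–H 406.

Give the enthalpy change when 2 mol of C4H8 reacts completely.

Bonds broken (reactants):
  C–C: 2 × 353 = 706
  C–H: 8 × 406 = 3248
  C=C: 1 × 626 = 626
  H–H: 1 × 425 = 425
  Σ(broken) = 5005 kJ
Bonds formed (products):
  C–C: 3 × 353 = 1059
  C–H: 10 × 406 = 4060
  Σ(formed) = 5119 kJ
ΔH = Σ(broken) − Σ(formed) = 5005 − 5119 = −114 kJ
For 2× the reaction as written: 2 × (−114) = −228 kJ

ΔH = −228 kJ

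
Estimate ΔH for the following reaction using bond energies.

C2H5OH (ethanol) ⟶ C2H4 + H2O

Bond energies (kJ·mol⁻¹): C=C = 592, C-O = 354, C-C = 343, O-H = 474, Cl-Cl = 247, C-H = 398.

ΔH ≈ +29 kJ

Bonds broken (reactants):
  C-C: 1 × 343 = 343
  C-H: 5 × 398 = 1990
  C-O: 1 × 354 = 354
  O-H: 1 × 474 = 474
  Σ(broken) = 3161 kJ
Bonds formed (products):
  C-H: 4 × 398 = 1592
  C=C: 1 × 592 = 592
  O-H: 2 × 474 = 948
  Σ(formed) = 3132 kJ
ΔH = Σ(broken) − Σ(formed) = 3161 − 3132 = +29 kJ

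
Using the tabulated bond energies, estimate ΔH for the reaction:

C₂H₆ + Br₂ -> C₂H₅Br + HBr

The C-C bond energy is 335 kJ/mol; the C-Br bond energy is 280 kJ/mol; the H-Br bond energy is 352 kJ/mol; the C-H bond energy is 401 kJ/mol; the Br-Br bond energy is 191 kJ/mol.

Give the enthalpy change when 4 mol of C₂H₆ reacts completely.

ΔH = −160 kJ

Bonds broken (reactants):
  Br-Br: 1 × 191 = 191
  C-C: 1 × 335 = 335
  C-H: 6 × 401 = 2406
  Σ(broken) = 2932 kJ
Bonds formed (products):
  C-Br: 1 × 280 = 280
  C-C: 1 × 335 = 335
  C-H: 5 × 401 = 2005
  H-Br: 1 × 352 = 352
  Σ(formed) = 2972 kJ
ΔH = Σ(broken) − Σ(formed) = 2932 − 2972 = −40 kJ
For 4× the reaction as written: 4 × (−40) = −160 kJ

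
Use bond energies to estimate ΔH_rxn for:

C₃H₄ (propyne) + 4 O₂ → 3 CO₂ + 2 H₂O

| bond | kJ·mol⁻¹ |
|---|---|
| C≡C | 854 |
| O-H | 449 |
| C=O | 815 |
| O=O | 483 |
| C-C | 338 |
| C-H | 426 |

ΔH ≈ −1858 kJ

Bonds broken (reactants):
  C≡C: 1 × 854 = 854
  C-C: 1 × 338 = 338
  C-H: 4 × 426 = 1704
  O=O: 4 × 483 = 1932
  Σ(broken) = 4828 kJ
Bonds formed (products):
  C=O: 6 × 815 = 4890
  O-H: 4 × 449 = 1796
  Σ(formed) = 6686 kJ
ΔH = Σ(broken) − Σ(formed) = 4828 − 6686 = −1858 kJ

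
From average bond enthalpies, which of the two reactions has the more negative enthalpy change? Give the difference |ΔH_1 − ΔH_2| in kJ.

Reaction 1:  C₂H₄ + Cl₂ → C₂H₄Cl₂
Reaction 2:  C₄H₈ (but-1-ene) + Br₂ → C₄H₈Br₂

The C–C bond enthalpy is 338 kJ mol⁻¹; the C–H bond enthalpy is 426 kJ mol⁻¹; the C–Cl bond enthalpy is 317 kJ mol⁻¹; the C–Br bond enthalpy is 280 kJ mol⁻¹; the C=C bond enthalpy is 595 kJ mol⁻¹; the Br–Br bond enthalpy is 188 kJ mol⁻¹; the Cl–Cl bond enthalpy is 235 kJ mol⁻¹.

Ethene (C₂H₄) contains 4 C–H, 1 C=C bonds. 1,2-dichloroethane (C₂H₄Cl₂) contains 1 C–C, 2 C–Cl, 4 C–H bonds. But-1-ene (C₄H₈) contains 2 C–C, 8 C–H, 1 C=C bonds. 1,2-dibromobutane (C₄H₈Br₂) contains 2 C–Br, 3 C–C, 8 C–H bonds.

Reaction 1, by 27 kJ

Reaction 1:
  Bonds broken (reactants):
    C–H: 4 × 426 = 1704
    C=C: 1 × 595 = 595
    Cl–Cl: 1 × 235 = 235
    Σ(broken) = 2534 kJ
  Bonds formed (products):
    C–C: 1 × 338 = 338
    C–Cl: 2 × 317 = 634
    C–H: 4 × 426 = 1704
    Σ(formed) = 2676 kJ
  ΔH_1 = 2534 − 2676 = −142 kJ
Reaction 2:
  Bonds broken (reactants):
    Br–Br: 1 × 188 = 188
    C–C: 2 × 338 = 676
    C–H: 8 × 426 = 3408
    C=C: 1 × 595 = 595
    Σ(broken) = 4867 kJ
  Bonds formed (products):
    C–Br: 2 × 280 = 560
    C–C: 3 × 338 = 1014
    C–H: 8 × 426 = 3408
    Σ(formed) = 4982 kJ
  ΔH_2 = 4867 − 4982 = −115 kJ
ΔH_1 − ΔH_2 = −27 kJ, so reaction 1 has the more negative ΔH; |ΔH_1 − ΔH_2| = 27 kJ.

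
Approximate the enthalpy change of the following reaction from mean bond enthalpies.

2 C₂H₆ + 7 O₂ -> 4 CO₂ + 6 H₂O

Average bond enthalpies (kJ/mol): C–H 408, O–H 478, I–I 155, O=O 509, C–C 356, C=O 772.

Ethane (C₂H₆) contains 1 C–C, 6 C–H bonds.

Bonds broken (reactants):
  C–C: 2 × 356 = 712
  C–H: 12 × 408 = 4896
  O=O: 7 × 509 = 3563
  Σ(broken) = 9171 kJ
Bonds formed (products):
  C=O: 8 × 772 = 6176
  O–H: 12 × 478 = 5736
  Σ(formed) = 11912 kJ
ΔH = Σ(broken) − Σ(formed) = 9171 − 11912 = −2741 kJ

ΔH ≈ −2741 kJ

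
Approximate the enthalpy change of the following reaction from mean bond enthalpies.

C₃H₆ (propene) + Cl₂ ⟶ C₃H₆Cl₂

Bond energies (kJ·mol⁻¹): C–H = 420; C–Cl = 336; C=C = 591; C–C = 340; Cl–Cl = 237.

Bonds broken (reactants):
  C–C: 1 × 340 = 340
  C–H: 6 × 420 = 2520
  C=C: 1 × 591 = 591
  Cl–Cl: 1 × 237 = 237
  Σ(broken) = 3688 kJ
Bonds formed (products):
  C–C: 2 × 340 = 680
  C–Cl: 2 × 336 = 672
  C–H: 6 × 420 = 2520
  Σ(formed) = 3872 kJ
ΔH = Σ(broken) − Σ(formed) = 3688 − 3872 = −184 kJ

ΔH ≈ −184 kJ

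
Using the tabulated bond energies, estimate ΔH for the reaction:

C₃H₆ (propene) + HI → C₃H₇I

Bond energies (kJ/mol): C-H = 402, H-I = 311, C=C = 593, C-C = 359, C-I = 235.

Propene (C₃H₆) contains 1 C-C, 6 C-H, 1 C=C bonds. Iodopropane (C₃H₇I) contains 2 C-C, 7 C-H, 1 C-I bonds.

ΔH ≈ −92 kJ

Bonds broken (reactants):
  C-C: 1 × 359 = 359
  C-H: 6 × 402 = 2412
  C=C: 1 × 593 = 593
  H-I: 1 × 311 = 311
  Σ(broken) = 3675 kJ
Bonds formed (products):
  C-C: 2 × 359 = 718
  C-H: 7 × 402 = 2814
  C-I: 1 × 235 = 235
  Σ(formed) = 3767 kJ
ΔH = Σ(broken) − Σ(formed) = 3675 − 3767 = −92 kJ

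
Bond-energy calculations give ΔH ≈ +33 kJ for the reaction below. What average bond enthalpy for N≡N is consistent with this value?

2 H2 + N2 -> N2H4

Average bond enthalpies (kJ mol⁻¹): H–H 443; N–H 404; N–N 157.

D(N≡N) ≈ 920 kJ/mol

Let D be the N≡N bond energy.
Σ(broken) = 2×443 + 1×D = 886 + D
Σ(formed) = 4×404 + 1×157 = 1773
ΔH = Σ(broken) − Σ(formed) = (886 + D) − (1773) = −887 + D
Setting this equal to +33 kJ gives D = 920 kJ/mol.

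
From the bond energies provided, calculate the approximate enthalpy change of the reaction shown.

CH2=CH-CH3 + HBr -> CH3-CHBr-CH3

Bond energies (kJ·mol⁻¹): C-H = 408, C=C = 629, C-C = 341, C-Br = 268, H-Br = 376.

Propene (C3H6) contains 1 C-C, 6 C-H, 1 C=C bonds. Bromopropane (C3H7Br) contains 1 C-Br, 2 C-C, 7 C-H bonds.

Bonds broken (reactants):
  C-C: 1 × 341 = 341
  C-H: 6 × 408 = 2448
  C=C: 1 × 629 = 629
  H-Br: 1 × 376 = 376
  Σ(broken) = 3794 kJ
Bonds formed (products):
  C-Br: 1 × 268 = 268
  C-C: 2 × 341 = 682
  C-H: 7 × 408 = 2856
  Σ(formed) = 3806 kJ
ΔH = Σ(broken) − Σ(formed) = 3794 − 3806 = −12 kJ

ΔH ≈ −12 kJ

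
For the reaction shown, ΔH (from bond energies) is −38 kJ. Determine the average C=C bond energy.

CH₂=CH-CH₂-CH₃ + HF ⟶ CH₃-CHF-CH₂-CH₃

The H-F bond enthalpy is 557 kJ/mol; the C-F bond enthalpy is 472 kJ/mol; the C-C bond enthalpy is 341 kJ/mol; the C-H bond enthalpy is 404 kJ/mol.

D(C=C) ≈ 622 kJ/mol

Let D be the C=C bond energy.
Σ(broken) = 2×341 + 8×404 + 1×D + 1×557 = 4471 + D
Σ(formed) = 3×341 + 1×472 + 9×404 = 5131
ΔH = Σ(broken) − Σ(formed) = (4471 + D) − (5131) = −660 + D
Setting this equal to −38 kJ gives D = 622 kJ/mol.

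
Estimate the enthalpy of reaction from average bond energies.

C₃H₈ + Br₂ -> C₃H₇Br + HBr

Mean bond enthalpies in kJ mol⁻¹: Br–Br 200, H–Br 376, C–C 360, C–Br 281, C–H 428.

Bonds broken (reactants):
  Br–Br: 1 × 200 = 200
  C–C: 2 × 360 = 720
  C–H: 8 × 428 = 3424
  Σ(broken) = 4344 kJ
Bonds formed (products):
  C–Br: 1 × 281 = 281
  C–C: 2 × 360 = 720
  C–H: 7 × 428 = 2996
  H–Br: 1 × 376 = 376
  Σ(formed) = 4373 kJ
ΔH = Σ(broken) − Σ(formed) = 4344 − 4373 = −29 kJ

ΔH ≈ −29 kJ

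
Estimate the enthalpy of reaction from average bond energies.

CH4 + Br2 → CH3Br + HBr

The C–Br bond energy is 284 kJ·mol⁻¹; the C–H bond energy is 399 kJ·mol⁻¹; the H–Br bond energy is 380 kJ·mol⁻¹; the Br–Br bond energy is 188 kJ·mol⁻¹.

ΔH ≈ −77 kJ

Bonds broken (reactants):
  Br–Br: 1 × 188 = 188
  C–H: 4 × 399 = 1596
  Σ(broken) = 1784 kJ
Bonds formed (products):
  C–Br: 1 × 284 = 284
  C–H: 3 × 399 = 1197
  H–Br: 1 × 380 = 380
  Σ(formed) = 1861 kJ
ΔH = Σ(broken) − Σ(formed) = 1784 − 1861 = −77 kJ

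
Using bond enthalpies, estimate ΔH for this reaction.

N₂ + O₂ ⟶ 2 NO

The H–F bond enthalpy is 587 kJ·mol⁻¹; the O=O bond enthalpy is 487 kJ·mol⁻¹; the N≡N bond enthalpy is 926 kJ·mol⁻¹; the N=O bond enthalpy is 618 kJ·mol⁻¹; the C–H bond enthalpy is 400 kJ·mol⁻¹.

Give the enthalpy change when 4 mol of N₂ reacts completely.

ΔH = +708 kJ

Bonds broken (reactants):
  N≡N: 1 × 926 = 926
  O=O: 1 × 487 = 487
  Σ(broken) = 1413 kJ
Bonds formed (products):
  N=O: 2 × 618 = 1236
  Σ(formed) = 1236 kJ
ΔH = Σ(broken) − Σ(formed) = 1413 − 1236 = +177 kJ
For 4× the reaction as written: 4 × (+177) = +708 kJ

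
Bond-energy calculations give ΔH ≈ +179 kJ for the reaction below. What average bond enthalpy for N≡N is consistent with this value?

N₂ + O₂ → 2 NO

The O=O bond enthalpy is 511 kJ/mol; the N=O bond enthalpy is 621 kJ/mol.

Let D be the N≡N bond energy.
Σ(broken) = 1×D + 1×511 = 511 + D
Σ(formed) = 2×621 = 1242
ΔH = Σ(broken) − Σ(formed) = (511 + D) − (1242) = −731 + D
Setting this equal to +179 kJ gives D = 910 kJ/mol.

D(N≡N) ≈ 910 kJ/mol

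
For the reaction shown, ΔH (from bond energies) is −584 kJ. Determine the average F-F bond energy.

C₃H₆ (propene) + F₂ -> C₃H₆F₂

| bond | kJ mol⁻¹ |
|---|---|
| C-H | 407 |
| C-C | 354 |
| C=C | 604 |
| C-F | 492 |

Let D be the F-F bond energy.
Σ(broken) = 1×354 + 6×407 + 1×604 + 1×D = 3400 + D
Σ(formed) = 2×354 + 2×492 + 6×407 = 4134
ΔH = Σ(broken) − Σ(formed) = (3400 + D) − (4134) = −734 + D
Setting this equal to −584 kJ gives D = 150 kJ/mol.

D(F-F) ≈ 150 kJ/mol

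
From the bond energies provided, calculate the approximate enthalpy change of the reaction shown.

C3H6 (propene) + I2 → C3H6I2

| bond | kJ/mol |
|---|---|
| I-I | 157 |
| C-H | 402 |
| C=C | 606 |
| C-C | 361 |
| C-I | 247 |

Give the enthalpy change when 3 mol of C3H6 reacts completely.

Bonds broken (reactants):
  C-C: 1 × 361 = 361
  C-H: 6 × 402 = 2412
  C=C: 1 × 606 = 606
  I-I: 1 × 157 = 157
  Σ(broken) = 3536 kJ
Bonds formed (products):
  C-C: 2 × 361 = 722
  C-H: 6 × 402 = 2412
  C-I: 2 × 247 = 494
  Σ(formed) = 3628 kJ
ΔH = Σ(broken) − Σ(formed) = 3536 − 3628 = −92 kJ
For 3× the reaction as written: 3 × (−92) = −276 kJ

ΔH = −276 kJ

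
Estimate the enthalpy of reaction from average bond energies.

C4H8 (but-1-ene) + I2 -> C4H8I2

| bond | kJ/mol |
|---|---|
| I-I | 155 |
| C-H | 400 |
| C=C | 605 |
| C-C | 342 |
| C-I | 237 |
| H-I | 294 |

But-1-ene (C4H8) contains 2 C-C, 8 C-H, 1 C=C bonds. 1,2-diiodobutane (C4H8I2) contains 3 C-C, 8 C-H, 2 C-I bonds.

Bonds broken (reactants):
  C-C: 2 × 342 = 684
  C-H: 8 × 400 = 3200
  C=C: 1 × 605 = 605
  I-I: 1 × 155 = 155
  Σ(broken) = 4644 kJ
Bonds formed (products):
  C-C: 3 × 342 = 1026
  C-H: 8 × 400 = 3200
  C-I: 2 × 237 = 474
  Σ(formed) = 4700 kJ
ΔH = Σ(broken) − Σ(formed) = 4644 − 4700 = −56 kJ

ΔH ≈ −56 kJ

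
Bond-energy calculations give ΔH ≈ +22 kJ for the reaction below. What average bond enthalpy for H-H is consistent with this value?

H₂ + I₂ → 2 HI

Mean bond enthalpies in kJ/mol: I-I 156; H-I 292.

D(H-H) ≈ 450 kJ/mol

Let D be the H-H bond energy.
Σ(broken) = 1×D + 1×156 = 156 + D
Σ(formed) = 2×292 = 584
ΔH = Σ(broken) − Σ(formed) = (156 + D) − (584) = −428 + D
Setting this equal to +22 kJ gives D = 450 kJ/mol.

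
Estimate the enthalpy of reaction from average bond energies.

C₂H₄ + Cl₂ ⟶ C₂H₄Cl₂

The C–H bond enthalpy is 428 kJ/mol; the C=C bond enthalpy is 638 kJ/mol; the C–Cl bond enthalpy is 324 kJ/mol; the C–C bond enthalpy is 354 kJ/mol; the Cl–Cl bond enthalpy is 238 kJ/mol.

Bonds broken (reactants):
  C–H: 4 × 428 = 1712
  C=C: 1 × 638 = 638
  Cl–Cl: 1 × 238 = 238
  Σ(broken) = 2588 kJ
Bonds formed (products):
  C–C: 1 × 354 = 354
  C–Cl: 2 × 324 = 648
  C–H: 4 × 428 = 1712
  Σ(formed) = 2714 kJ
ΔH = Σ(broken) − Σ(formed) = 2588 − 2714 = −126 kJ

ΔH ≈ −126 kJ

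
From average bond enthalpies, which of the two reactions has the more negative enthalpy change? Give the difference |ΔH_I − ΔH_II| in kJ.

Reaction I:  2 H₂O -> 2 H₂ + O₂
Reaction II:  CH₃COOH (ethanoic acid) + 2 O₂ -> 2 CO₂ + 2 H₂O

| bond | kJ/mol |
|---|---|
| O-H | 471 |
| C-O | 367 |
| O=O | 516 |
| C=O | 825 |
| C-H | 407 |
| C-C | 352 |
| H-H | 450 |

Reaction II, by 1384 kJ

Reaction I:
  Bonds broken (reactants):
    O-H: 4 × 471 = 1884
    Σ(broken) = 1884 kJ
  Bonds formed (products):
    H-H: 2 × 450 = 900
    O=O: 1 × 516 = 516
    Σ(formed) = 1416 kJ
  ΔH_I = 1884 − 1416 = +468 kJ
Reaction II:
  Bonds broken (reactants):
    C-C: 1 × 352 = 352
    C-H: 3 × 407 = 1221
    C-O: 1 × 367 = 367
    C=O: 1 × 825 = 825
    O-H: 1 × 471 = 471
    O=O: 2 × 516 = 1032
    Σ(broken) = 4268 kJ
  Bonds formed (products):
    C=O: 4 × 825 = 3300
    O-H: 4 × 471 = 1884
    Σ(formed) = 5184 kJ
  ΔH_II = 4268 − 5184 = −916 kJ
ΔH_I − ΔH_II = +1384 kJ, so reaction II has the more negative ΔH; |ΔH_I − ΔH_II| = 1384 kJ.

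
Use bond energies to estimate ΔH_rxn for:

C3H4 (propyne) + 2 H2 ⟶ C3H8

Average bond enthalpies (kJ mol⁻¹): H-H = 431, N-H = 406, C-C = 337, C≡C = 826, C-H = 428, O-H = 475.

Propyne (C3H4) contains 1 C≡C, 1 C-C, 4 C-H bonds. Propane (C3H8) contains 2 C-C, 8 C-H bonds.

Bonds broken (reactants):
  C≡C: 1 × 826 = 826
  C-C: 1 × 337 = 337
  C-H: 4 × 428 = 1712
  H-H: 2 × 431 = 862
  Σ(broken) = 3737 kJ
Bonds formed (products):
  C-C: 2 × 337 = 674
  C-H: 8 × 428 = 3424
  Σ(formed) = 4098 kJ
ΔH = Σ(broken) − Σ(formed) = 3737 − 4098 = −361 kJ

ΔH ≈ −361 kJ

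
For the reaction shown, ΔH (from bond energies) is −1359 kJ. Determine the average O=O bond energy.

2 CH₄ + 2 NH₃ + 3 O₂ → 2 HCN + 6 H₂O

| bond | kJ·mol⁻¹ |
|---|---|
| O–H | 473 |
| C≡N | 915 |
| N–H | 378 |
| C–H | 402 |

Let D be the O=O bond energy.
Σ(broken) = 8×402 + 6×378 + 3×D = 5484 + 3D
Σ(formed) = 2×915 + 2×402 + 12×473 = 8310
ΔH = Σ(broken) − Σ(formed) = (5484 + 3D) − (8310) = −2826 + 3D
Setting this equal to −1359 kJ gives 3D = 1467, so D = 489 kJ/mol.

D(O=O) ≈ 489 kJ/mol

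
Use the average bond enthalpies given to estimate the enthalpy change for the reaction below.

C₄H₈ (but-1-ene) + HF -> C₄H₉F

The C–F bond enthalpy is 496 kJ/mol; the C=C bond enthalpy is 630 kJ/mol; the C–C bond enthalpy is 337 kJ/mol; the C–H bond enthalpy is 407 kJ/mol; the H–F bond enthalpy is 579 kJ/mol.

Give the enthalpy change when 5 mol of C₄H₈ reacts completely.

Bonds broken (reactants):
  C–C: 2 × 337 = 674
  C–H: 8 × 407 = 3256
  C=C: 1 × 630 = 630
  H–F: 1 × 579 = 579
  Σ(broken) = 5139 kJ
Bonds formed (products):
  C–C: 3 × 337 = 1011
  C–F: 1 × 496 = 496
  C–H: 9 × 407 = 3663
  Σ(formed) = 5170 kJ
ΔH = Σ(broken) − Σ(formed) = 5139 − 5170 = −31 kJ
For 5× the reaction as written: 5 × (−31) = −155 kJ

ΔH = −155 kJ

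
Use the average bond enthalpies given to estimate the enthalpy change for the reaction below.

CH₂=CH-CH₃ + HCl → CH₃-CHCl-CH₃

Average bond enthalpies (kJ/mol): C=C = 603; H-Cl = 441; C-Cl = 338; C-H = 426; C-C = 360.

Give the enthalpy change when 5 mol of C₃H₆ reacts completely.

Bonds broken (reactants):
  C-C: 1 × 360 = 360
  C-H: 6 × 426 = 2556
  C=C: 1 × 603 = 603
  H-Cl: 1 × 441 = 441
  Σ(broken) = 3960 kJ
Bonds formed (products):
  C-C: 2 × 360 = 720
  C-Cl: 1 × 338 = 338
  C-H: 7 × 426 = 2982
  Σ(formed) = 4040 kJ
ΔH = Σ(broken) − Σ(formed) = 3960 − 4040 = −80 kJ
For 5× the reaction as written: 5 × (−80) = −400 kJ

ΔH = −400 kJ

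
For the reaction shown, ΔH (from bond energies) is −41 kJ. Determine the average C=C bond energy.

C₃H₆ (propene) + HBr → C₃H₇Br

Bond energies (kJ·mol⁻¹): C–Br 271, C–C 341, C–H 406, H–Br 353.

Let D be the C=C bond energy.
Σ(broken) = 1×341 + 6×406 + 1×D + 1×353 = 3130 + D
Σ(formed) = 1×271 + 2×341 + 7×406 = 3795
ΔH = Σ(broken) − Σ(formed) = (3130 + D) − (3795) = −665 + D
Setting this equal to −41 kJ gives D = 624 kJ/mol.

D(C=C) ≈ 624 kJ/mol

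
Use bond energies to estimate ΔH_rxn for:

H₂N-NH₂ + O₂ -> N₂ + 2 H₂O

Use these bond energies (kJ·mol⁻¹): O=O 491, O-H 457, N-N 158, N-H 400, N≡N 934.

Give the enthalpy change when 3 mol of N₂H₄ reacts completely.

ΔH = −1539 kJ

Bonds broken (reactants):
  N-H: 4 × 400 = 1600
  N-N: 1 × 158 = 158
  O=O: 1 × 491 = 491
  Σ(broken) = 2249 kJ
Bonds formed (products):
  N≡N: 1 × 934 = 934
  O-H: 4 × 457 = 1828
  Σ(formed) = 2762 kJ
ΔH = Σ(broken) − Σ(formed) = 2249 − 2762 = −513 kJ
For 3× the reaction as written: 3 × (−513) = −1539 kJ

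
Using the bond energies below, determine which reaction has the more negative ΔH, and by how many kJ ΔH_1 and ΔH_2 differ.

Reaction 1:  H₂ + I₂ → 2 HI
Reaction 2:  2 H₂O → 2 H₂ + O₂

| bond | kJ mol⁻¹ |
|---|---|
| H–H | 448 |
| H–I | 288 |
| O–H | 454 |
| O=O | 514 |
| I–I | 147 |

Reaction 1, by 387 kJ

Reaction 1:
  Bonds broken (reactants):
    H–H: 1 × 448 = 448
    I–I: 1 × 147 = 147
    Σ(broken) = 595 kJ
  Bonds formed (products):
    H–I: 2 × 288 = 576
    Σ(formed) = 576 kJ
  ΔH_1 = 595 − 576 = +19 kJ
Reaction 2:
  Bonds broken (reactants):
    O–H: 4 × 454 = 1816
    Σ(broken) = 1816 kJ
  Bonds formed (products):
    H–H: 2 × 448 = 896
    O=O: 1 × 514 = 514
    Σ(formed) = 1410 kJ
  ΔH_2 = 1816 − 1410 = +406 kJ
ΔH_1 − ΔH_2 = −387 kJ, so reaction 1 has the more negative ΔH; |ΔH_1 − ΔH_2| = 387 kJ.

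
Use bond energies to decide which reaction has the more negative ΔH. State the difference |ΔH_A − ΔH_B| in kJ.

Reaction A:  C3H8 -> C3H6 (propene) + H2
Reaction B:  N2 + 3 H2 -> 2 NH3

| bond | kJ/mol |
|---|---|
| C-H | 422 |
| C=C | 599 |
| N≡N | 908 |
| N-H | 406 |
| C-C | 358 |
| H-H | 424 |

Reaction B, by 435 kJ

Reaction A:
  Bonds broken (reactants):
    C-C: 2 × 358 = 716
    C-H: 8 × 422 = 3376
    Σ(broken) = 4092 kJ
  Bonds formed (products):
    C-C: 1 × 358 = 358
    C-H: 6 × 422 = 2532
    C=C: 1 × 599 = 599
    H-H: 1 × 424 = 424
    Σ(formed) = 3913 kJ
  ΔH_A = 4092 − 3913 = +179 kJ
Reaction B:
  Bonds broken (reactants):
    H-H: 3 × 424 = 1272
    N≡N: 1 × 908 = 908
    Σ(broken) = 2180 kJ
  Bonds formed (products):
    N-H: 6 × 406 = 2436
    Σ(formed) = 2436 kJ
  ΔH_B = 2180 − 2436 = −256 kJ
ΔH_A − ΔH_B = +435 kJ, so reaction B has the more negative ΔH; |ΔH_A − ΔH_B| = 435 kJ.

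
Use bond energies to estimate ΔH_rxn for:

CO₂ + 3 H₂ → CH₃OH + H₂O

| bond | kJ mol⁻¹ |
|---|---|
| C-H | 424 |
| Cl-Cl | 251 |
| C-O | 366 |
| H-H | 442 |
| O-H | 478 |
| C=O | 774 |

ΔH ≈ −198 kJ

Bonds broken (reactants):
  C=O: 2 × 774 = 1548
  H-H: 3 × 442 = 1326
  Σ(broken) = 2874 kJ
Bonds formed (products):
  C-H: 3 × 424 = 1272
  C-O: 1 × 366 = 366
  O-H: 3 × 478 = 1434
  Σ(formed) = 3072 kJ
ΔH = Σ(broken) − Σ(formed) = 2874 − 3072 = −198 kJ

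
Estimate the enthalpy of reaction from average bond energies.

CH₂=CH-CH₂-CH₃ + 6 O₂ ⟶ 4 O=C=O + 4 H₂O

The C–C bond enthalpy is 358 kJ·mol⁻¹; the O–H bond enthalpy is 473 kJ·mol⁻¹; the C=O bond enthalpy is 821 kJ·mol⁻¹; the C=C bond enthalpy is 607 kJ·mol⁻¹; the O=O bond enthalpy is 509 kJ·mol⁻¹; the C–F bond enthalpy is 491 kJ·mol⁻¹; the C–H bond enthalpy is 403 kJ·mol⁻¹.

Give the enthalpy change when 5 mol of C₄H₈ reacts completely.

Bonds broken (reactants):
  C–C: 2 × 358 = 716
  C–H: 8 × 403 = 3224
  C=C: 1 × 607 = 607
  O=O: 6 × 509 = 3054
  Σ(broken) = 7601 kJ
Bonds formed (products):
  C=O: 8 × 821 = 6568
  O–H: 8 × 473 = 3784
  Σ(formed) = 10352 kJ
ΔH = Σ(broken) − Σ(formed) = 7601 − 10352 = −2751 kJ
For 5× the reaction as written: 5 × (−2751) = −13755 kJ

ΔH = −13755 kJ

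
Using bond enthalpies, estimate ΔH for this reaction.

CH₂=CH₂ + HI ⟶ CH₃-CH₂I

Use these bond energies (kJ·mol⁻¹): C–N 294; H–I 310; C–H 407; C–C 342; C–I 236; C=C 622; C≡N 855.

Bonds broken (reactants):
  C–H: 4 × 407 = 1628
  C=C: 1 × 622 = 622
  H–I: 1 × 310 = 310
  Σ(broken) = 2560 kJ
Bonds formed (products):
  C–C: 1 × 342 = 342
  C–H: 5 × 407 = 2035
  C–I: 1 × 236 = 236
  Σ(formed) = 2613 kJ
ΔH = Σ(broken) − Σ(formed) = 2560 − 2613 = −53 kJ

ΔH ≈ −53 kJ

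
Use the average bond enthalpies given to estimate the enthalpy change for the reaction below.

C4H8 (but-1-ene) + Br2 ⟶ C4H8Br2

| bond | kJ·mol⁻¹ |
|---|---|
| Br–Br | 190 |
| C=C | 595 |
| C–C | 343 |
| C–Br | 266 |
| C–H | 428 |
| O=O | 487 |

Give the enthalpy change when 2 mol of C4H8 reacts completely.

Bonds broken (reactants):
  Br–Br: 1 × 190 = 190
  C–C: 2 × 343 = 686
  C–H: 8 × 428 = 3424
  C=C: 1 × 595 = 595
  Σ(broken) = 4895 kJ
Bonds formed (products):
  C–Br: 2 × 266 = 532
  C–C: 3 × 343 = 1029
  C–H: 8 × 428 = 3424
  Σ(formed) = 4985 kJ
ΔH = Σ(broken) − Σ(formed) = 4895 − 4985 = −90 kJ
For 2× the reaction as written: 2 × (−90) = −180 kJ

ΔH = −180 kJ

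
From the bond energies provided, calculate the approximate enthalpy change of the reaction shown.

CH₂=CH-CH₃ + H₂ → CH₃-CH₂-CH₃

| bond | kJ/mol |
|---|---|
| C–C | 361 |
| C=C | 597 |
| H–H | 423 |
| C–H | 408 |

Bonds broken (reactants):
  C–C: 1 × 361 = 361
  C–H: 6 × 408 = 2448
  C=C: 1 × 597 = 597
  H–H: 1 × 423 = 423
  Σ(broken) = 3829 kJ
Bonds formed (products):
  C–C: 2 × 361 = 722
  C–H: 8 × 408 = 3264
  Σ(formed) = 3986 kJ
ΔH = Σ(broken) − Σ(formed) = 3829 − 3986 = −157 kJ

ΔH ≈ −157 kJ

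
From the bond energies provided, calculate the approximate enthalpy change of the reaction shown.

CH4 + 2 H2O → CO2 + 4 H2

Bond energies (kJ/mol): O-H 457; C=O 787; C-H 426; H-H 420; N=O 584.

ΔH ≈ +278 kJ

Bonds broken (reactants):
  C-H: 4 × 426 = 1704
  O-H: 4 × 457 = 1828
  Σ(broken) = 3532 kJ
Bonds formed (products):
  C=O: 2 × 787 = 1574
  H-H: 4 × 420 = 1680
  Σ(formed) = 3254 kJ
ΔH = Σ(broken) − Σ(formed) = 3532 − 3254 = +278 kJ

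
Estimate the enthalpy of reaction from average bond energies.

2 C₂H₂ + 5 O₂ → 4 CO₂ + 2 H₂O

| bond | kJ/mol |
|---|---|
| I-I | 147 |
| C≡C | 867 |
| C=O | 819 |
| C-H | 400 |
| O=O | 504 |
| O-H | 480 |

ΔH ≈ −2618 kJ

Bonds broken (reactants):
  C≡C: 2 × 867 = 1734
  C-H: 4 × 400 = 1600
  O=O: 5 × 504 = 2520
  Σ(broken) = 5854 kJ
Bonds formed (products):
  C=O: 8 × 819 = 6552
  O-H: 4 × 480 = 1920
  Σ(formed) = 8472 kJ
ΔH = Σ(broken) − Σ(formed) = 5854 − 8472 = −2618 kJ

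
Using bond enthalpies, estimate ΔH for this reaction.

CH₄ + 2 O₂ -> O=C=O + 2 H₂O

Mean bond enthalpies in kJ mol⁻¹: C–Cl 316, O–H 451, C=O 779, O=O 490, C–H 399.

ΔH ≈ −786 kJ

Bonds broken (reactants):
  C–H: 4 × 399 = 1596
  O=O: 2 × 490 = 980
  Σ(broken) = 2576 kJ
Bonds formed (products):
  C=O: 2 × 779 = 1558
  O–H: 4 × 451 = 1804
  Σ(formed) = 3362 kJ
ΔH = Σ(broken) − Σ(formed) = 2576 − 3362 = −786 kJ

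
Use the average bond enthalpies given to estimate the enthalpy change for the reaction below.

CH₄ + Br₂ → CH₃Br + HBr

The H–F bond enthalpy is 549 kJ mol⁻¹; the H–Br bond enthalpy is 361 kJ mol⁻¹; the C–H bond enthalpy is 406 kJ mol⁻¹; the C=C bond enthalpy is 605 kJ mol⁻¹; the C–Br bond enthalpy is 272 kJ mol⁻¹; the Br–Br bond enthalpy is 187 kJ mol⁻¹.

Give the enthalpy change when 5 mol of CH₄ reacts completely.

Bonds broken (reactants):
  Br–Br: 1 × 187 = 187
  C–H: 4 × 406 = 1624
  Σ(broken) = 1811 kJ
Bonds formed (products):
  C–Br: 1 × 272 = 272
  C–H: 3 × 406 = 1218
  H–Br: 1 × 361 = 361
  Σ(formed) = 1851 kJ
ΔH = Σ(broken) − Σ(formed) = 1811 − 1851 = −40 kJ
For 5× the reaction as written: 5 × (−40) = −200 kJ

ΔH = −200 kJ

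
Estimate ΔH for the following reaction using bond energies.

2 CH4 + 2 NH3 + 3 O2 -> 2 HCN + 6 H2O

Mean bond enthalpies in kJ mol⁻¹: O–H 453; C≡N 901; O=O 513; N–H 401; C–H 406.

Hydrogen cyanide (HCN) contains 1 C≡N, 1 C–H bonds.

Bonds broken (reactants):
  C–H: 8 × 406 = 3248
  N–H: 6 × 401 = 2406
  O=O: 3 × 513 = 1539
  Σ(broken) = 7193 kJ
Bonds formed (products):
  C≡N: 2 × 901 = 1802
  C–H: 2 × 406 = 812
  O–H: 12 × 453 = 5436
  Σ(formed) = 8050 kJ
ΔH = Σ(broken) − Σ(formed) = 7193 − 8050 = −857 kJ

ΔH ≈ −857 kJ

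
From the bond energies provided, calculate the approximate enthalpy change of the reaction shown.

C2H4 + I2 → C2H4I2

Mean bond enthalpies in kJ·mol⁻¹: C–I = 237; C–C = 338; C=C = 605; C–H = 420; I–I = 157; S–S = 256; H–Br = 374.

ΔH ≈ −50 kJ

Bonds broken (reactants):
  C–H: 4 × 420 = 1680
  C=C: 1 × 605 = 605
  I–I: 1 × 157 = 157
  Σ(broken) = 2442 kJ
Bonds formed (products):
  C–C: 1 × 338 = 338
  C–H: 4 × 420 = 1680
  C–I: 2 × 237 = 474
  Σ(formed) = 2492 kJ
ΔH = Σ(broken) − Σ(formed) = 2442 − 2492 = −50 kJ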